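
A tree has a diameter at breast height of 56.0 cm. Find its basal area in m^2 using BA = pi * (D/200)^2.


D/200 = 56.0/200 = 0.28 m
(D/200)^2 = 0.28^2 = 0.0784
BA = 3.141593 * 0.0784 = 0.246301 ≈ 0.2463 m^2

0.2463 m^2


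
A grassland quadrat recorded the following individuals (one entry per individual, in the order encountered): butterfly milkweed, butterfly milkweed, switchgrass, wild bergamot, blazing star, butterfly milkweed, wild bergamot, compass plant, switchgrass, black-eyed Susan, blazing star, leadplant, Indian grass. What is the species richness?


Total individuals logged = 13
Distinct species (count of individuals): butterfly milkweed (3), switchgrass (2), wild bergamot (2), blazing star (2), compass plant (1), black-eyed Susan (1), leadplant (1), Indian grass (1)
Species richness = number of distinct species = 8

8


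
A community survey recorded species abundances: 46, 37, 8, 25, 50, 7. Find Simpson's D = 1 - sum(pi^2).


Total N = 46 + 37 + 8 + 25 + 50 + 7 = 173
Per-species terms:
  p = 46/173 = 0.265896; p^2 = 0.265896^2 = 0.070701
  p = 37/173 = 0.213873; p^2 = 0.213873^2 = 0.045742
  p = 8/173 = 0.046243; p^2 = 0.046243^2 = 0.002138
  p = 25/173 = 0.144509; p^2 = 0.144509^2 = 0.020883
  p = 50/173 = 0.289017; p^2 = 0.289017^2 = 0.083531
  p = 7/173 = 0.040462; p^2 = 0.040462^2 = 0.001637
sum(p^2) = 0.070701 + 0.045742 + 0.002138 + 0.020883 + 0.083531 + 0.001637 = 0.224632
D = 1 - 0.224632 = 0.775368 ≈ 0.7754

0.7754


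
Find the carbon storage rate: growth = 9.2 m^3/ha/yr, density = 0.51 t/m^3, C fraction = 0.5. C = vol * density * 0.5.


C = 9.2 * 0.51 * 0.5 = 2.346 ≈ 2.35 t C/ha/yr

2.35 t C/ha/yr


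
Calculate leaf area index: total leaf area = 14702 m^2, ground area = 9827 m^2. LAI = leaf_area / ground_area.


LAI = 14702 / 9827 = 1.4961 ≈ 1.50

1.50


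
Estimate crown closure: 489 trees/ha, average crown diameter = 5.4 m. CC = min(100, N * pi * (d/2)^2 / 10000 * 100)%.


(d/2)^2 = (5.4/2)^2 = 2.7^2 = 7.29
Crown area = 3.141593 * 7.29 = 22.9022 m^2
N * area / 10000 * 100 = 489 * 22.9022 / 10000 * 100 = 111.992
CC = min(100, 111.992) = 100%

100%


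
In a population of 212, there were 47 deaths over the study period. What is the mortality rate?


Mortality rate = 47 / 212 = 0.221698 ≈ 0.2217

0.2217


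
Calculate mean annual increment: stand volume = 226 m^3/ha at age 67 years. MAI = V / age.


MAI = 226 / 67 = 3.3731 ≈ 3.37 m^3/ha/yr

3.37 m^3/ha/yr


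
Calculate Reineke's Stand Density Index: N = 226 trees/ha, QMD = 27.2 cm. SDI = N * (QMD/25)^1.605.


QMD/25 = 27.2/25 = 1.088
(1.088)^1.605 = exp(1.605 * ln(1.088)) = exp(1.605 * 0.0843411) = exp(0.135367) = 1.14496
SDI = 226 * 1.14496 = 258.761 ≈ 259

259


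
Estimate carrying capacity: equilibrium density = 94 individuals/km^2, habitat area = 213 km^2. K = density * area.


K = 94 * 213 = 20022 individuals

20022 individuals


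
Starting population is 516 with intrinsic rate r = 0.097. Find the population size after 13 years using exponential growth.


r*t = 0.097 * 13 = 1.261
exp(1.261) = 3.52895
N = 516 * 3.52895 = 1820.94 ≈ 1821

1821


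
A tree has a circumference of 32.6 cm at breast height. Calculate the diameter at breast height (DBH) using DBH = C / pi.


DBH = C / pi = 32.6 / 3.141593 = 10.3769 ≈ 10.38 cm

10.38 cm


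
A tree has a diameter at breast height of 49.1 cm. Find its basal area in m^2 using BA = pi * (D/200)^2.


D/200 = 49.1/200 = 0.2455 m
(D/200)^2 = 0.2455^2 = 0.06027025
BA = 3.141593 * 0.06027025 = 0.189345 ≈ 0.1893 m^2

0.1893 m^2


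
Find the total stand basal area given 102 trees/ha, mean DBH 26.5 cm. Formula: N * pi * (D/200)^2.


(D/200)^2 = (26.5/200)^2 = 0.1325^2 = 0.01755625
Individual BA = 3.141593 * 0.01755625 = 0.0551546 m^2
Stand BA = 102 * 0.0551546 = 5.62577 ≈ 5.63 m^2/ha

5.63 m^2/ha


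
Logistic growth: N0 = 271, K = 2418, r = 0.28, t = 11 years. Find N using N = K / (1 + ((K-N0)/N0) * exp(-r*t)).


(K - N0)/N0 = (2418 - 271)/271 = 2147/271 = 7.92251
r*t = 0.28 * 11 = 3.08; exp(-3.08) = 0.0459593
7.92251 * 0.0459593 = 0.364113
1 + 0.364113 = 1.36411
N = 2418 / 1.36411 = 1772.58 ≈ 1773

1773


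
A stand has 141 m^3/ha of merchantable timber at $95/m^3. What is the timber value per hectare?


Value = 141 * 95 = $13395/ha

$13395/ha


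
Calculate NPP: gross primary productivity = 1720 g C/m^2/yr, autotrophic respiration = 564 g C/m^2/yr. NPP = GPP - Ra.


NPP = GPP - Ra = 1720 - 564 = 1156 g C/m^2/yr

1156 g C/m^2/yr


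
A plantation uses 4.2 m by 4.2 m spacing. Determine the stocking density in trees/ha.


N = 10000 / 4.2^2 = 10000 / 17.64 = 566.893 ≈ 567 trees/ha

567 trees/ha


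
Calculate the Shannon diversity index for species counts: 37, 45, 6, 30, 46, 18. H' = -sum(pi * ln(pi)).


Total N = 37 + 45 + 6 + 30 + 46 + 18 = 182
Per-species terms:
  p = 37/182 = 0.203297; ln(p) = -1.593087; p*ln(p) = 0.203297 * (-1.593087) = -0.323870
  p = 45/182 = 0.247253; ln(p) = -1.397343; p*ln(p) = 0.247253 * (-1.397343) = -0.345497
  p = 6/182 = 0.032967; ln(p) = -3.412248; p*ln(p) = 0.032967 * (-3.412248) = -0.112492
  p = 30/182 = 0.164835; ln(p) = -1.802810; p*ln(p) = 0.164835 * (-1.802810) = -0.297166
  p = 46/182 = 0.252747; ln(p) = -1.375366; p*ln(p) = 0.252747 * (-1.375366) = -0.347620
  p = 18/182 = 0.098901; ln(p) = -2.313636; p*ln(p) = 0.098901 * (-2.313636) = -0.228821
sum(p*ln(p)) = (-0.323870) + (-0.345497) + (-0.112492) + (-0.297166) + (-0.347620) + (-0.228821) = -1.655466
H' = -(-1.655466) = 1.655466 ≈ 1.6555

1.6555


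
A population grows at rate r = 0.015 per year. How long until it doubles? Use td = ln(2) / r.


td = ln(2) / 0.015 = 0.693147 / 0.015 = 46.2098 ≈ 46.2 years

46.2 years


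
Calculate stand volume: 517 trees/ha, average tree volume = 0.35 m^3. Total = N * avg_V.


V_stand = 517 * 0.35 = 180.95 ≈ 181.0 m^3/ha

181.0 m^3/ha


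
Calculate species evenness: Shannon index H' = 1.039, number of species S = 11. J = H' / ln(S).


ln(11) = 2.39790
J = H' / ln(S) = 1.039 / 2.39790 = 0.433296 ≈ 0.4333

0.4333


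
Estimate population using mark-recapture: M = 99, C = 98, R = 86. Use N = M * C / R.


N = M * C / R = 99 * 98 / 86 = 9702 / 86 = 112.81 ≈ 113

113 individuals


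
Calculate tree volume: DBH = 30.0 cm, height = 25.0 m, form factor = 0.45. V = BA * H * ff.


(D/200)^2 = (30.0/200)^2 = 0.15^2 = 0.0225
BA = 3.141593 * 0.0225 = 0.0706858 m^2
V = 0.0706858 * 25.0 * 0.45 = 0.795215 ≈ 0.795 m^3

0.795 m^3


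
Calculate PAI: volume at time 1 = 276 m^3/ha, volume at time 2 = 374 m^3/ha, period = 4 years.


PAI = (V2 - V1) / period = (374 - 276) / 4 = 98 / 4 = 24.50 m^3/ha/yr

24.50 m^3/ha/yr


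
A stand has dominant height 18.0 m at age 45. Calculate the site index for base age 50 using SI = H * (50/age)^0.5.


50/45 = 1.11111
(1.11111)^0.5 = 1.05409
SI = 18.0 * 1.05409 = 18.9736 ≈ 19.0 m

19.0 m


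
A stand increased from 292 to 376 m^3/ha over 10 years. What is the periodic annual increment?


PAI = (V2 - V1) / period = (376 - 292) / 10 = 84 / 10 = 8.40 m^3/ha/yr

8.40 m^3/ha/yr


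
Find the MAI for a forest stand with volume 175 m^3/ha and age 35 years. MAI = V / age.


MAI = 175 / 35 = 5.00 m^3/ha/yr

5.00 m^3/ha/yr


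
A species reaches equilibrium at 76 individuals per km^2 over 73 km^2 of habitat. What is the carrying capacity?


K = 76 * 73 = 5548 individuals

5548 individuals


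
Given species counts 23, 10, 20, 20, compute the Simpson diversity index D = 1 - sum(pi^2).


Total N = 23 + 10 + 20 + 20 = 73
Per-species terms:
  p = 23/73 = 0.315068; p^2 = 0.315068^2 = 0.099268
  p = 10/73 = 0.136986; p^2 = 0.136986^2 = 0.018765
  p = 20/73 = 0.273973; p^2 = 0.273973^2 = 0.075061
  p = 20/73 = 0.273973; p^2 = 0.273973^2 = 0.075061
sum(p^2) = 0.099268 + 0.018765 + 0.075061 + 0.075061 = 0.268155
D = 1 - 0.268155 = 0.731845 ≈ 0.7318

0.7318


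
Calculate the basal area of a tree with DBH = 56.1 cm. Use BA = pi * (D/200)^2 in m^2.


D/200 = 56.1/200 = 0.2805 m
(D/200)^2 = 0.2805^2 = 0.07868025
BA = 3.141593 * 0.07868025 = 0.247181 ≈ 0.2472 m^2

0.2472 m^2


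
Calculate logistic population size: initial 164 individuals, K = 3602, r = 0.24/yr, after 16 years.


(K - N0)/N0 = (3602 - 164)/164 = 3438/164 = 20.9634
r*t = 0.24 * 16 = 3.84; exp(-3.84) = 0.0214936
20.9634 * 0.0214936 = 0.450579
1 + 0.450579 = 1.45058
N = 3602 / 1.45058 = 2483.14 ≈ 2483

2483


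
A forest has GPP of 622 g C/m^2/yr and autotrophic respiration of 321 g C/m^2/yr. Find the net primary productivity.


NPP = GPP - Ra = 622 - 321 = 301 g C/m^2/yr

301 g C/m^2/yr


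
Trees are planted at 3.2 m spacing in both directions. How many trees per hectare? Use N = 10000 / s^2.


N = 10000 / 3.2^2 = 10000 / 10.24 = 976.563 ≈ 977 trees/ha

977 trees/ha


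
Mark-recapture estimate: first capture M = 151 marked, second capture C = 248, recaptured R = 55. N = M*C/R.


N = M * C / R = 151 * 248 / 55 = 37448 / 55 = 680.87 ≈ 681

681 individuals


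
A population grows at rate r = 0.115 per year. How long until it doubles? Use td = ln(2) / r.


td = ln(2) / 0.115 = 0.693147 / 0.115 = 6.02737 ≈ 6.0 years

6.0 years


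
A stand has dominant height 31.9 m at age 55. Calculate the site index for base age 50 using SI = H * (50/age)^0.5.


50/55 = 0.909091
(0.909091)^0.5 = 0.953463
SI = 31.9 * 0.953463 = 30.4155 ≈ 30.4 m

30.4 m


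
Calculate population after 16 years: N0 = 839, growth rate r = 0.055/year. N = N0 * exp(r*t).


r*t = 0.055 * 16 = 0.88
exp(0.88) = 2.41090
N = 839 * 2.41090 = 2022.75 ≈ 2023

2023


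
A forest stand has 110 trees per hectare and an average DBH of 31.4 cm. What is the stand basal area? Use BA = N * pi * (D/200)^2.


(D/200)^2 = (31.4/200)^2 = 0.157^2 = 0.024649
Individual BA = 3.141593 * 0.024649 = 0.0774371 m^2
Stand BA = 110 * 0.0774371 = 8.51808 ≈ 8.52 m^2/ha

8.52 m^2/ha


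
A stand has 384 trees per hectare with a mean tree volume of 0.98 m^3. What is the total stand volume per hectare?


V_stand = 384 * 0.98 = 376.32 ≈ 376.3 m^3/ha

376.3 m^3/ha


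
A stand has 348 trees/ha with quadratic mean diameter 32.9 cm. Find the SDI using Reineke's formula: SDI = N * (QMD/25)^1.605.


QMD/25 = 32.9/25 = 1.316
(1.316)^1.605 = exp(1.605 * ln(1.316)) = exp(1.605 * 0.274597) = exp(0.440728) = 1.55384
SDI = 348 * 1.55384 = 540.736 ≈ 541

541


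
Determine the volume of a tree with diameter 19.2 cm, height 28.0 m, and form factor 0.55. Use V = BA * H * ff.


(D/200)^2 = (19.2/200)^2 = 0.096^2 = 0.009216
BA = 3.141593 * 0.009216 = 0.0289529 m^2
V = 0.0289529 * 28.0 * 0.55 = 0.445875 ≈ 0.446 m^3

0.446 m^3


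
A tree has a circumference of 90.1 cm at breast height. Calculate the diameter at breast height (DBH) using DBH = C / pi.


DBH = C / pi = 90.1 / 3.141593 = 28.6797 ≈ 28.68 cm

28.68 cm


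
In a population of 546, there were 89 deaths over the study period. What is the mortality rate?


Mortality rate = 89 / 546 = 0.163004 ≈ 0.1630

0.1630


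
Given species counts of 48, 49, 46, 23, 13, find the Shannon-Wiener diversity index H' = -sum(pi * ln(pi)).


Total N = 48 + 49 + 46 + 23 + 13 = 179
Per-species terms:
  p = 48/179 = 0.268156; ln(p) = -1.316186; p*ln(p) = 0.268156 * (-1.316186) = -0.352943
  p = 49/179 = 0.273743; ln(p) = -1.295566; p*ln(p) = 0.273743 * (-1.295566) = -0.354652
  p = 46/179 = 0.256983; ln(p) = -1.358745; p*ln(p) = 0.256983 * (-1.358745) = -0.349174
  p = 23/179 = 0.128492; ln(p) = -2.051889; p*ln(p) = 0.128492 * (-2.051889) = -0.263651
  p = 13/179 = 0.072626; ln(p) = -2.622432; p*ln(p) = 0.072626 * (-2.622432) = -0.190457
sum(p*ln(p)) = (-0.352943) + (-0.354652) + (-0.349174) + (-0.263651) + (-0.190457) = -1.510877
H' = -(-1.510877) = 1.510877 ≈ 1.5109

1.5109


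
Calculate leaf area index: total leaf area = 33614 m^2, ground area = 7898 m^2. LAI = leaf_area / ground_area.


LAI = 33614 / 7898 = 4.2560 ≈ 4.26

4.26


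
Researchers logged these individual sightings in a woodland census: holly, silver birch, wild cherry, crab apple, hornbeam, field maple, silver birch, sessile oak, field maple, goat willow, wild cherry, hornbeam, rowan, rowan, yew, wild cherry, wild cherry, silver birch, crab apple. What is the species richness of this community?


Total individuals logged = 19
Distinct species (count of individuals): holly (1), silver birch (3), wild cherry (4), crab apple (2), hornbeam (2), field maple (2), sessile oak (1), goat willow (1), rowan (2), yew (1)
Species richness = number of distinct species = 10

10


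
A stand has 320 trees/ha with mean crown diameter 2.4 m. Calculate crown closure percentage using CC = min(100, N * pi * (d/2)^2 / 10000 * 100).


(d/2)^2 = (2.4/2)^2 = 1.2^2 = 1.44
Crown area = 3.141593 * 1.44 = 4.52389 m^2
N * area / 10000 * 100 = 320 * 4.52389 / 10000 * 100 = 14.4764
CC = min(100, 14.4764) = 14.4764 ≈ 14.5%

14.5%


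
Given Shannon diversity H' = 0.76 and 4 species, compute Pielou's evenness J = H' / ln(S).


ln(4) = 1.38629
J = H' / ln(S) = 0.76 / 1.38629 = 0.548226 ≈ 0.5482

0.5482


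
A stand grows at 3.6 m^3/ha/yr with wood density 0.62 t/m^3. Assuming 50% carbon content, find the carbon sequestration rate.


C = 3.6 * 0.62 * 0.5 = 1.116 ≈ 1.12 t C/ha/yr

1.12 t C/ha/yr


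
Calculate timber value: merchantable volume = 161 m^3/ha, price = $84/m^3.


Value = 161 * 84 = $13524/ha

$13524/ha


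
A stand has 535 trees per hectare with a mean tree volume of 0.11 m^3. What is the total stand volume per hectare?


V_stand = 535 * 0.11 = 58.85 ≈ 58.9 m^3/ha

58.9 m^3/ha


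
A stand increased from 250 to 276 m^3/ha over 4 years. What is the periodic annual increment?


PAI = (V2 - V1) / period = (276 - 250) / 4 = 26 / 4 = 6.50 m^3/ha/yr

6.50 m^3/ha/yr


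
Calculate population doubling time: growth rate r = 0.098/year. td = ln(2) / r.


td = ln(2) / 0.098 = 0.693147 / 0.098 = 7.07293 ≈ 7.1 years

7.1 years


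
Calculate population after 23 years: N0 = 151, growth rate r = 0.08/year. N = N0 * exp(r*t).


r*t = 0.08 * 23 = 1.84
exp(1.84) = 6.29654
N = 151 * 6.29654 = 950.778 ≈ 951

951


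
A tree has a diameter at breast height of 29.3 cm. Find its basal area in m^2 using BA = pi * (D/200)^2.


D/200 = 29.3/200 = 0.1465 m
(D/200)^2 = 0.1465^2 = 0.02146225
BA = 3.141593 * 0.02146225 = 0.0674257 ≈ 0.0674 m^2

0.0674 m^2


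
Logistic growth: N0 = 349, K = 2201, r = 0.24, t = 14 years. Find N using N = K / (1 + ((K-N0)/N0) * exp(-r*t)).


(K - N0)/N0 = (2201 - 349)/349 = 1852/349 = 5.30659
r*t = 0.24 * 14 = 3.36; exp(-3.36) = 0.0347353
5.30659 * 0.0347353 = 0.184326
1 + 0.184326 = 1.18433
N = 2201 / 1.18433 = 1858.43 ≈ 1858

1858


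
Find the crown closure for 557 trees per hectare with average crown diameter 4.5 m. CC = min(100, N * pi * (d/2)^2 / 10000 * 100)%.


(d/2)^2 = (4.5/2)^2 = 2.25^2 = 5.0625
Crown area = 3.141593 * 5.0625 = 15.9043 m^2
N * area / 10000 * 100 = 557 * 15.9043 / 10000 * 100 = 88.5870
CC = min(100, 88.5870) = 88.5870 ≈ 88.6%

88.6%


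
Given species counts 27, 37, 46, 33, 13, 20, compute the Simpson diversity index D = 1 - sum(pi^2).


Total N = 27 + 37 + 46 + 33 + 13 + 20 = 176
Per-species terms:
  p = 27/176 = 0.153409; p^2 = 0.153409^2 = 0.023534
  p = 37/176 = 0.210227; p^2 = 0.210227^2 = 0.044195
  p = 46/176 = 0.261364; p^2 = 0.261364^2 = 0.068311
  p = 33/176 = 0.187500; p^2 = 0.187500^2 = 0.035156
  p = 13/176 = 0.073864; p^2 = 0.073864^2 = 0.005456
  p = 20/176 = 0.113636; p^2 = 0.113636^2 = 0.012913
sum(p^2) = 0.023534 + 0.044195 + 0.068311 + 0.035156 + 0.005456 + 0.012913 = 0.189565
D = 1 - 0.189565 = 0.810435 ≈ 0.8104

0.8104


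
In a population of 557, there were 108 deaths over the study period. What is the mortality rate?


Mortality rate = 108 / 557 = 0.193896 ≈ 0.1939

0.1939


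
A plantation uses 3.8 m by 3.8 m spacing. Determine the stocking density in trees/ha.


N = 10000 / 3.8^2 = 10000 / 14.44 = 692.521 ≈ 693 trees/ha

693 trees/ha


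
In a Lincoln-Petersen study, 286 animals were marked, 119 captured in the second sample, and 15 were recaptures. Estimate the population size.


N = M * C / R = 286 * 119 / 15 = 34034 / 15 = 2268.93 ≈ 2269

2269 individuals


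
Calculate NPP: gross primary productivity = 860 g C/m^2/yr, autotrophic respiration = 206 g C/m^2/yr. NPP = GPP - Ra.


NPP = GPP - Ra = 860 - 206 = 654 g C/m^2/yr

654 g C/m^2/yr


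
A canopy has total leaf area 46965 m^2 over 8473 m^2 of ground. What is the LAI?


LAI = 46965 / 8473 = 5.5429 ≈ 5.54

5.54


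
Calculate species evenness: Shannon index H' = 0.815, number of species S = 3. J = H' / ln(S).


ln(3) = 1.09861
J = H' / ln(S) = 0.815 / 1.09861 = 0.741847 ≈ 0.7418

0.7418


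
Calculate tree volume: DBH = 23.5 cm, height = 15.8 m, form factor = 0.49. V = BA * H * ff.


(D/200)^2 = (23.5/200)^2 = 0.1175^2 = 0.01380625
BA = 3.141593 * 0.01380625 = 0.0433736 m^2
V = 0.0433736 * 15.8 * 0.49 = 0.335798 ≈ 0.336 m^3

0.336 m^3


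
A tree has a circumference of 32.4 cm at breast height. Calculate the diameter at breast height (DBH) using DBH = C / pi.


DBH = C / pi = 32.4 / 3.141593 = 10.3132 ≈ 10.31 cm

10.31 cm


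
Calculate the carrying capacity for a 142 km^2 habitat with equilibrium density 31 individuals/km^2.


K = 31 * 142 = 4402 individuals

4402 individuals


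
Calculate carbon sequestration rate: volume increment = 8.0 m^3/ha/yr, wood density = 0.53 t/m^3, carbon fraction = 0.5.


C = 8.0 * 0.53 * 0.5 = 2.12 t C/ha/yr

2.12 t C/ha/yr


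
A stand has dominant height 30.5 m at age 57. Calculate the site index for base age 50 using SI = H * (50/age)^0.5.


50/57 = 0.877193
(0.877193)^0.5 = 0.936586
SI = 30.5 * 0.936586 = 28.5659 ≈ 28.6 m

28.6 m


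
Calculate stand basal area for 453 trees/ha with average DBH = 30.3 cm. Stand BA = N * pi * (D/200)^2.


(D/200)^2 = (30.3/200)^2 = 0.1515^2 = 0.02295225
Individual BA = 3.141593 * 0.02295225 = 0.0721066 m^2
Stand BA = 453 * 0.0721066 = 32.6643 ≈ 32.66 m^2/ha

32.66 m^2/ha


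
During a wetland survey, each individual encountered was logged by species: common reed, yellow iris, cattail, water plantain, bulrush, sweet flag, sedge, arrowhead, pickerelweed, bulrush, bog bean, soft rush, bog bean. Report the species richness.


Total individuals logged = 13
Distinct species (count of individuals): common reed (1), yellow iris (1), cattail (1), water plantain (1), bulrush (2), sweet flag (1), sedge (1), arrowhead (1), pickerelweed (1), bog bean (2), soft rush (1)
Species richness = number of distinct species = 11

11


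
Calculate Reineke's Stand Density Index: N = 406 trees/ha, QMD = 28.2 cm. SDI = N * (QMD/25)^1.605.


QMD/25 = 28.2/25 = 1.128
(1.128)^1.605 = exp(1.605 * ln(1.128)) = exp(1.605 * 0.120446) = exp(0.193316) = 1.21327
SDI = 406 * 1.21327 = 492.588 ≈ 493

493


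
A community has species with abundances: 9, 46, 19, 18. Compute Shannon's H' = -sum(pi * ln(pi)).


Total N = 9 + 46 + 19 + 18 = 92
Per-species terms:
  p = 9/92 = 0.097826; ln(p) = -2.324565; p*ln(p) = 0.097826 * (-2.324565) = -0.227403
  p = 46/92 = 0.500000; ln(p) = -0.693147; p*ln(p) = 0.500000 * (-0.693147) = -0.346574
  p = 19/92 = 0.206522; ln(p) = -1.577348; p*ln(p) = 0.206522 * (-1.577348) = -0.325757
  p = 18/92 = 0.195652; ln(p) = -1.631418; p*ln(p) = 0.195652 * (-1.631418) = -0.319190
sum(p*ln(p)) = (-0.227403) + (-0.346574) + (-0.325757) + (-0.319190) = -1.218924
H' = -(-1.218924) = 1.218924 ≈ 1.2189

1.2189


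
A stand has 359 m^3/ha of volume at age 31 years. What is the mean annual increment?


MAI = 359 / 31 = 11.5806 ≈ 11.58 m^3/ha/yr

11.58 m^3/ha/yr


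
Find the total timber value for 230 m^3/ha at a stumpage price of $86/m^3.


Value = 230 * 86 = $19780/ha

$19780/ha


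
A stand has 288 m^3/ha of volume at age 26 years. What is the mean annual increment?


MAI = 288 / 26 = 11.0769 ≈ 11.08 m^3/ha/yr

11.08 m^3/ha/yr


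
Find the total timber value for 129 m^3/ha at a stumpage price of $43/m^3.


Value = 129 * 43 = $5547/ha

$5547/ha


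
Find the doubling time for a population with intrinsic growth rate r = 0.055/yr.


td = ln(2) / 0.055 = 0.693147 / 0.055 = 12.6027 ≈ 12.6 years

12.6 years


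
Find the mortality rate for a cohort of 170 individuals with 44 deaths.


Mortality rate = 44 / 170 = 0.258824 ≈ 0.2588

0.2588


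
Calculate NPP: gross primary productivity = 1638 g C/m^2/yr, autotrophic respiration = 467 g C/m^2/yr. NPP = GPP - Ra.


NPP = GPP - Ra = 1638 - 467 = 1171 g C/m^2/yr

1171 g C/m^2/yr


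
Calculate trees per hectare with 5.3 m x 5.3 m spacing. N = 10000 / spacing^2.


N = 10000 / 5.3^2 = 10000 / 28.09 = 355.999 ≈ 356 trees/ha

356 trees/ha


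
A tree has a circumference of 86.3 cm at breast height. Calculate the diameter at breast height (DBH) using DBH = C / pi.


DBH = C / pi = 86.3 / 3.141593 = 27.4701 ≈ 27.47 cm

27.47 cm


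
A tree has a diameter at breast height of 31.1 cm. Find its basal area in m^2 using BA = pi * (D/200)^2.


D/200 = 31.1/200 = 0.1555 m
(D/200)^2 = 0.1555^2 = 0.02418025
BA = 3.141593 * 0.02418025 = 0.0759645 ≈ 0.0760 m^2

0.0760 m^2


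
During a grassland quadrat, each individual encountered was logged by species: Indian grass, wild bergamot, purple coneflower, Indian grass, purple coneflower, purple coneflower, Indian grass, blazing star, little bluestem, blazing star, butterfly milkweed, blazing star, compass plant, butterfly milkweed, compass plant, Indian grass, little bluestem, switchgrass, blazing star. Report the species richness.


Total individuals logged = 19
Distinct species (count of individuals): Indian grass (4), wild bergamot (1), purple coneflower (3), blazing star (4), little bluestem (2), butterfly milkweed (2), compass plant (2), switchgrass (1)
Species richness = number of distinct species = 8

8


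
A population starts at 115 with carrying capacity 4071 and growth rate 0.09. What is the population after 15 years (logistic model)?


(K - N0)/N0 = (4071 - 115)/115 = 3956/115 = 34.4000
r*t = 0.09 * 15 = 1.35; exp(-1.35) = 0.259240
34.4000 * 0.259240 = 8.91786
1 + 8.91786 = 9.91786
N = 4071 / 9.91786 = 410.472 ≈ 410

410


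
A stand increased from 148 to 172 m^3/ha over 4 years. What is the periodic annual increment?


PAI = (V2 - V1) / period = (172 - 148) / 4 = 24 / 4 = 6.00 m^3/ha/yr

6.00 m^3/ha/yr


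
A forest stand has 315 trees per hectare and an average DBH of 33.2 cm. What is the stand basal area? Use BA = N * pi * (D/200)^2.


(D/200)^2 = (33.2/200)^2 = 0.166^2 = 0.027556
Individual BA = 3.141593 * 0.027556 = 0.0865697 m^2
Stand BA = 315 * 0.0865697 = 27.2695 ≈ 27.27 m^2/ha

27.27 m^2/ha


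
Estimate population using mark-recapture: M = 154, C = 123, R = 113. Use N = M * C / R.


N = M * C / R = 154 * 123 / 113 = 18942 / 113 = 167.63 ≈ 168

168 individuals


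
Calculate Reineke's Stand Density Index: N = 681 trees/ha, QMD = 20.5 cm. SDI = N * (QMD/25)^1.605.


QMD/25 = 20.5/25 = 0.82
(0.82)^1.605 = exp(1.605 * ln(0.82)) = exp(1.605 * (-0.198451)) = exp(-0.318514) = 0.727229
SDI = 681 * 0.727229 = 495.243 ≈ 495

495


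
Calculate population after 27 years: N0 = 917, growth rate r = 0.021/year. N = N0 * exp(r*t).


r*t = 0.021 * 27 = 0.567
exp(0.567) = 1.76297
N = 917 * 1.76297 = 1616.64 ≈ 1617

1617


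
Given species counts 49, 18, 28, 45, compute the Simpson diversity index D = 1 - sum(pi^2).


Total N = 49 + 18 + 28 + 45 = 140
Per-species terms:
  p = 49/140 = 0.350000; p^2 = 0.350000^2 = 0.122500
  p = 18/140 = 0.128571; p^2 = 0.128571^2 = 0.016531
  p = 28/140 = 0.200000; p^2 = 0.200000^2 = 0.040000
  p = 45/140 = 0.321429; p^2 = 0.321429^2 = 0.103317
sum(p^2) = 0.122500 + 0.016531 + 0.040000 + 0.103317 = 0.282348
D = 1 - 0.282348 = 0.717652 ≈ 0.7177

0.7177


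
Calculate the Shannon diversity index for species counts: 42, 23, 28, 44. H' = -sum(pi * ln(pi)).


Total N = 42 + 23 + 28 + 44 = 137
Per-species terms:
  p = 42/137 = 0.306569; ln(p) = -1.182312; p*ln(p) = 0.306569 * (-1.182312) = -0.362460
  p = 23/137 = 0.167883; ln(p) = -1.784488; p*ln(p) = 0.167883 * (-1.784488) = -0.299585
  p = 28/137 = 0.204380; ln(p) = -1.587774; p*ln(p) = 0.204380 * (-1.587774) = -0.324509
  p = 44/137 = 0.321168; ln(p) = -1.135791; p*ln(p) = 0.321168 * (-1.135791) = -0.364780
sum(p*ln(p)) = (-0.362460) + (-0.299585) + (-0.324509) + (-0.364780) = -1.351334
H' = -(-1.351334) = 1.351334 ≈ 1.3513

1.3513


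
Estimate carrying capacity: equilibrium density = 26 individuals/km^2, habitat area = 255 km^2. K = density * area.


K = 26 * 255 = 6630 individuals

6630 individuals


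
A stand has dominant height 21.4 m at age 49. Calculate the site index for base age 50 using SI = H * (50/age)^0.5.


50/49 = 1.02041
(1.02041)^0.5 = 1.01015
SI = 21.4 * 1.01015 = 21.6172 ≈ 21.6 m

21.6 m


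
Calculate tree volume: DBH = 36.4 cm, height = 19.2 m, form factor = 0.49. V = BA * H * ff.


(D/200)^2 = (36.4/200)^2 = 0.182^2 = 0.033124
BA = 3.141593 * 0.033124 = 0.104062 m^2
V = 0.104062 * 19.2 * 0.49 = 0.979015 ≈ 0.979 m^3

0.979 m^3


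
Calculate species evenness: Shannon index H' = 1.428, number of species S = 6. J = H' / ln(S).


ln(6) = 1.79176
J = H' / ln(S) = 1.428 / 1.79176 = 0.796982 ≈ 0.7970

0.7970


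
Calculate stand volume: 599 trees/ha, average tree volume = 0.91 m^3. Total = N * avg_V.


V_stand = 599 * 0.91 = 545.09 ≈ 545.1 m^3/ha

545.1 m^3/ha


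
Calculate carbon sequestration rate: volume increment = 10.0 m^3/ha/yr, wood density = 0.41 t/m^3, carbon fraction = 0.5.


C = 10.0 * 0.41 * 0.5 = 2.05 t C/ha/yr

2.05 t C/ha/yr


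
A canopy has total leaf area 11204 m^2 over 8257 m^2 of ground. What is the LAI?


LAI = 11204 / 8257 = 1.3569 ≈ 1.36

1.36


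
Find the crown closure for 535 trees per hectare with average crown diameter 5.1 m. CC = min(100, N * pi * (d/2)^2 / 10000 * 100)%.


(d/2)^2 = (5.1/2)^2 = 2.55^2 = 6.5025
Crown area = 3.141593 * 6.5025 = 20.4282 m^2
N * area / 10000 * 100 = 535 * 20.4282 / 10000 * 100 = 109.291
CC = min(100, 109.291) = 100%

100%


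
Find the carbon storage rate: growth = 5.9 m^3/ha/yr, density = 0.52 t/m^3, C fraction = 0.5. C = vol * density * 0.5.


C = 5.9 * 0.52 * 0.5 = 1.534 ≈ 1.53 t C/ha/yr

1.53 t C/ha/yr


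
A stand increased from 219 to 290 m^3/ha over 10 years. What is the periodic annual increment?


PAI = (V2 - V1) / period = (290 - 219) / 10 = 71 / 10 = 7.10 m^3/ha/yr

7.10 m^3/ha/yr


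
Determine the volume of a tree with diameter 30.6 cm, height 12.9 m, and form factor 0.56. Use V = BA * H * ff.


(D/200)^2 = (30.6/200)^2 = 0.153^2 = 0.023409
BA = 3.141593 * 0.023409 = 0.0735416 m^2
V = 0.0735416 * 12.9 * 0.56 = 0.531265 ≈ 0.531 m^3

0.531 m^3


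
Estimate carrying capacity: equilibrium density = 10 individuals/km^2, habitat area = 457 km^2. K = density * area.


K = 10 * 457 = 4570 individuals

4570 individuals


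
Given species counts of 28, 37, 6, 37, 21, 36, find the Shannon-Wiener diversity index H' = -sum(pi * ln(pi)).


Total N = 28 + 37 + 6 + 37 + 21 + 36 = 165
Per-species terms:
  p = 28/165 = 0.169697; ln(p) = -1.773741; p*ln(p) = 0.169697 * (-1.773741) = -0.300999
  p = 37/165 = 0.224242; ln(p) = -1.495029; p*ln(p) = 0.224242 * (-1.495029) = -0.335248
  p = 6/165 = 0.036364; ln(p) = -3.314176; p*ln(p) = 0.036364 * (-3.314176) = -0.120517
  p = 37/165 = 0.224242; ln(p) = -1.495029; p*ln(p) = 0.224242 * (-1.495029) = -0.335248
  p = 21/165 = 0.127273; ln(p) = -2.061421; p*ln(p) = 0.127273 * (-2.061421) = -0.262363
  p = 36/165 = 0.218182; ln(p) = -1.522426; p*ln(p) = 0.218182 * (-1.522426) = -0.332166
sum(p*ln(p)) = (-0.300999) + (-0.335248) + (-0.120517) + (-0.335248) + (-0.262363) + (-0.332166) = -1.686541
H' = -(-1.686541) = 1.686541 ≈ 1.6865

1.6865


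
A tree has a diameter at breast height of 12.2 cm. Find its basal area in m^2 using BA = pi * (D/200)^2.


D/200 = 12.2/200 = 0.061 m
(D/200)^2 = 0.061^2 = 0.003721
BA = 3.141593 * 0.003721 = 0.0116899 ≈ 0.0117 m^2

0.0117 m^2


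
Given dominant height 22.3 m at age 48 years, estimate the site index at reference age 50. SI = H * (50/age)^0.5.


50/48 = 1.04167
(1.04167)^0.5 = 1.02062
SI = 22.3 * 1.02062 = 22.7598 ≈ 22.8 m

22.8 m


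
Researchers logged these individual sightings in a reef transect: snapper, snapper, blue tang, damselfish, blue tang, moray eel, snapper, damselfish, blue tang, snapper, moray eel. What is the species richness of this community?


Total individuals logged = 11
Distinct species (count of individuals): snapper (4), blue tang (3), damselfish (2), moray eel (2)
Species richness = number of distinct species = 4

4


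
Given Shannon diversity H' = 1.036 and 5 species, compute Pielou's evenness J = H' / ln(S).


ln(5) = 1.60944
J = H' / ln(S) = 1.036 / 1.60944 = 0.643702 ≈ 0.6437

0.6437


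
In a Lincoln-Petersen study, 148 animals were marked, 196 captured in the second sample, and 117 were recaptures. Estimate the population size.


N = M * C / R = 148 * 196 / 117 = 29008 / 117 = 247.93 ≈ 248

248 individuals


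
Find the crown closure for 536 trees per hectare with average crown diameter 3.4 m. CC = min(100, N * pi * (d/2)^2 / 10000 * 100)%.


(d/2)^2 = (3.4/2)^2 = 1.7^2 = 2.89
Crown area = 3.141593 * 2.89 = 9.07920 m^2
N * area / 10000 * 100 = 536 * 9.07920 / 10000 * 100 = 48.6645
CC = min(100, 48.6645) = 48.6645 ≈ 48.7%

48.7%


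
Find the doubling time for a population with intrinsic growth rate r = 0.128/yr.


td = ln(2) / 0.128 = 0.693147 / 0.128 = 5.41521 ≈ 5.4 years

5.4 years


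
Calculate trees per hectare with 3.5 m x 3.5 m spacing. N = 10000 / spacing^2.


N = 10000 / 3.5^2 = 10000 / 12.25 = 816.327 ≈ 816 trees/ha

816 trees/ha


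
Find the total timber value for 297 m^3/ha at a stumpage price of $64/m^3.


Value = 297 * 64 = $19008/ha

$19008/ha


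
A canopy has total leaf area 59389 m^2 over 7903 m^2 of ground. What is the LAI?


LAI = 59389 / 7903 = 7.5147 ≈ 7.51

7.51


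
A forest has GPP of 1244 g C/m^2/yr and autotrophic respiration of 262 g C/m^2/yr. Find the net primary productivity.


NPP = GPP - Ra = 1244 - 262 = 982 g C/m^2/yr

982 g C/m^2/yr


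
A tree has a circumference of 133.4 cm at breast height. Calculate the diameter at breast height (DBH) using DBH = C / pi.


DBH = C / pi = 133.4 / 3.141593 = 42.4625 ≈ 42.46 cm

42.46 cm


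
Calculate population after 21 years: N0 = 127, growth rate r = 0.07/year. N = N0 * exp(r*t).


r*t = 0.07 * 21 = 1.47
exp(1.47) = 4.34924
N = 127 * 4.34924 = 552.353 ≈ 552

552


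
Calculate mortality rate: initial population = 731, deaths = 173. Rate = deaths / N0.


Mortality rate = 173 / 731 = 0.236662 ≈ 0.2367

0.2367


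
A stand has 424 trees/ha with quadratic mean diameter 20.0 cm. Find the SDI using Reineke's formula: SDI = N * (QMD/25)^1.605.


QMD/25 = 20.0/25 = 0.8
(0.8)^1.605 = exp(1.605 * ln(0.8)) = exp(1.605 * (-0.223144)) = exp(-0.358146) = 0.698971
SDI = 424 * 0.698971 = 296.364 ≈ 296

296


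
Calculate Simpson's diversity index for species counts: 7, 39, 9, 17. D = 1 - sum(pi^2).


Total N = 7 + 39 + 9 + 17 = 72
Per-species terms:
  p = 7/72 = 0.097222; p^2 = 0.097222^2 = 0.009452
  p = 39/72 = 0.541667; p^2 = 0.541667^2 = 0.293403
  p = 9/72 = 0.125000; p^2 = 0.125000^2 = 0.015625
  p = 17/72 = 0.236111; p^2 = 0.236111^2 = 0.055748
sum(p^2) = 0.009452 + 0.293403 + 0.015625 + 0.055748 = 0.374228
D = 1 - 0.374228 = 0.625772 ≈ 0.6258

0.6258


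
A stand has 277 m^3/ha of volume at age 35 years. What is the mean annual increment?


MAI = 277 / 35 = 7.9143 ≈ 7.91 m^3/ha/yr

7.91 m^3/ha/yr


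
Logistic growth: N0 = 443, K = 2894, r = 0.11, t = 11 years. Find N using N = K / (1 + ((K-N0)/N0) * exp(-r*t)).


(K - N0)/N0 = (2894 - 443)/443 = 2451/443 = 5.53273
r*t = 0.11 * 11 = 1.21; exp(-1.21) = 0.298197
5.53273 * 0.298197 = 1.64984
1 + 1.64984 = 2.64984
N = 2894 / 2.64984 = 1092.14 ≈ 1092

1092


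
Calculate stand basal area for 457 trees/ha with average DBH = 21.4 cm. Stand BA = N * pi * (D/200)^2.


(D/200)^2 = (21.4/200)^2 = 0.107^2 = 0.011449
Individual BA = 3.141593 * 0.011449 = 0.0359681 m^2
Stand BA = 457 * 0.0359681 = 16.4374 ≈ 16.44 m^2/ha

16.44 m^2/ha


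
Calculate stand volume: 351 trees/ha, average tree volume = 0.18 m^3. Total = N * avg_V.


V_stand = 351 * 0.18 = 63.18 ≈ 63.2 m^3/ha

63.2 m^3/ha


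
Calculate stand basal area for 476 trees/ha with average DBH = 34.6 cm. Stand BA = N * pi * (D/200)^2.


(D/200)^2 = (34.6/200)^2 = 0.173^2 = 0.029929
Individual BA = 3.141593 * 0.029929 = 0.0940247 m^2
Stand BA = 476 * 0.0940247 = 44.7558 ≈ 44.76 m^2/ha

44.76 m^2/ha


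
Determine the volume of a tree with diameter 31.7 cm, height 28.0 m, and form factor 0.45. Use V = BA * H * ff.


(D/200)^2 = (31.7/200)^2 = 0.1585^2 = 0.02512225
BA = 3.141593 * 0.02512225 = 0.0789239 m^2
V = 0.0789239 * 28.0 * 0.45 = 0.994441 ≈ 0.994 m^3

0.994 m^3


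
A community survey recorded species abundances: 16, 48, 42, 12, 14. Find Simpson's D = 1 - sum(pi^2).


Total N = 16 + 48 + 42 + 12 + 14 = 132
Per-species terms:
  p = 16/132 = 0.121212; p^2 = 0.121212^2 = 0.014692
  p = 48/132 = 0.363636; p^2 = 0.363636^2 = 0.132231
  p = 42/132 = 0.318182; p^2 = 0.318182^2 = 0.101240
  p = 12/132 = 0.090909; p^2 = 0.090909^2 = 0.008264
  p = 14/132 = 0.106061; p^2 = 0.106061^2 = 0.011249
sum(p^2) = 0.014692 + 0.132231 + 0.101240 + 0.008264 + 0.011249 = 0.267676
D = 1 - 0.267676 = 0.732324 ≈ 0.7323

0.7323


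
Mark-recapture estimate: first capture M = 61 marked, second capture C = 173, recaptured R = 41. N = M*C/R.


N = M * C / R = 61 * 173 / 41 = 10553 / 41 = 257.39 ≈ 257

257 individuals


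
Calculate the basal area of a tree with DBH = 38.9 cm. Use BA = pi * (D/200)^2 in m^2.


D/200 = 38.9/200 = 0.1945 m
(D/200)^2 = 0.1945^2 = 0.03783025
BA = 3.141593 * 0.03783025 = 0.118847 ≈ 0.1188 m^2

0.1188 m^2


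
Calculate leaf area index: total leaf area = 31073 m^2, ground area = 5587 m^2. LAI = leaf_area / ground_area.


LAI = 31073 / 5587 = 5.5617 ≈ 5.56

5.56


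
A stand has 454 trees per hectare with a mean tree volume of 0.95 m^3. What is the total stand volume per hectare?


V_stand = 454 * 0.95 = 431.3 m^3/ha

431.3 m^3/ha


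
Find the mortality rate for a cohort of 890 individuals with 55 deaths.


Mortality rate = 55 / 890 = 0.061798 ≈ 0.0618

0.0618


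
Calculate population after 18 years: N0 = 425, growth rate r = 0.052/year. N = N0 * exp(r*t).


r*t = 0.052 * 18 = 0.936
exp(0.936) = 2.54976
N = 425 * 2.54976 = 1083.65 ≈ 1084

1084


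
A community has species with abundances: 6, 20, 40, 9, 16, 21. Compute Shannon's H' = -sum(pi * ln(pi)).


Total N = 6 + 20 + 40 + 9 + 16 + 21 = 112
Per-species terms:
  p = 6/112 = 0.053571; ln(p) = -2.926747; p*ln(p) = 0.053571 * (-2.926747) = -0.156789
  p = 20/112 = 0.178571; ln(p) = -1.722769; p*ln(p) = 0.178571 * (-1.722769) = -0.307637
  p = 40/112 = 0.357143; ln(p) = -1.029619; p*ln(p) = 0.357143 * (-1.029619) = -0.367721
  p = 9/112 = 0.080357; ln(p) = -2.521276; p*ln(p) = 0.080357 * (-2.521276) = -0.202602
  p = 16/112 = 0.142857; ln(p) = -1.945911; p*ln(p) = 0.142857 * (-1.945911) = -0.277987
  p = 21/112 = 0.187500; ln(p) = -1.673976; p*ln(p) = 0.187500 * (-1.673976) = -0.313871
sum(p*ln(p)) = (-0.156789) + (-0.307637) + (-0.367721) + (-0.202602) + (-0.277987) + (-0.313871) = -1.626607
H' = -(-1.626607) = 1.626607 ≈ 1.6266

1.6266


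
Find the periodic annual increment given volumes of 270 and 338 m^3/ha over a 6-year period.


PAI = (V2 - V1) / period = (338 - 270) / 6 = 68 / 6 = 11.3333 ≈ 11.33 m^3/ha/yr

11.33 m^3/ha/yr


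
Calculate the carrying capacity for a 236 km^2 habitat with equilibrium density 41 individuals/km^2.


K = 41 * 236 = 9676 individuals

9676 individuals


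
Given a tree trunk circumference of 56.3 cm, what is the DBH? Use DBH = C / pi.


DBH = C / pi = 56.3 / 3.141593 = 17.9208 ≈ 17.92 cm

17.92 cm


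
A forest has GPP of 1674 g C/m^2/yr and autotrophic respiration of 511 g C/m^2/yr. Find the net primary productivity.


NPP = GPP - Ra = 1674 - 511 = 1163 g C/m^2/yr

1163 g C/m^2/yr


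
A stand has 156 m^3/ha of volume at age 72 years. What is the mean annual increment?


MAI = 156 / 72 = 2.1667 ≈ 2.17 m^3/ha/yr

2.17 m^3/ha/yr


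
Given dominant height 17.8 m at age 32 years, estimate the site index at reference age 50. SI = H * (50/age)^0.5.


50/32 = 1.56250
(1.56250)^0.5 = 1.25000
SI = 17.8 * 1.25000 = 22.2500 ≈ 22.3 m

22.3 m


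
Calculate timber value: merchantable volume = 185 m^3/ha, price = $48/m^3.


Value = 185 * 48 = $8880/ha

$8880/ha


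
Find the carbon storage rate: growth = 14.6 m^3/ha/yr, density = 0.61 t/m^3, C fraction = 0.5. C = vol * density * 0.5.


C = 14.6 * 0.61 * 0.5 = 4.453 ≈ 4.45 t C/ha/yr

4.45 t C/ha/yr


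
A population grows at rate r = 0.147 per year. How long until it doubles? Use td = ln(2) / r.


td = ln(2) / 0.147 = 0.693147 / 0.147 = 4.71529 ≈ 4.7 years

4.7 years


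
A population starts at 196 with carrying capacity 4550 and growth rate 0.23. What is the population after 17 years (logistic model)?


(K - N0)/N0 = (4550 - 196)/196 = 4354/196 = 22.2143
r*t = 0.23 * 17 = 3.91; exp(-3.91) = 0.0200405
22.2143 * 0.0200405 = 0.445186
1 + 0.445186 = 1.44519
N = 4550 / 1.44519 = 3148.37 ≈ 3148

3148


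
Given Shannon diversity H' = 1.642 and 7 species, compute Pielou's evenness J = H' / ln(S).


ln(7) = 1.94591
J = H' / ln(S) = 1.642 / 1.94591 = 0.843821 ≈ 0.8438

0.8438


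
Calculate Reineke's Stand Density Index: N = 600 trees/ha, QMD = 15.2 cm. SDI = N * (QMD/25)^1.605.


QMD/25 = 15.2/25 = 0.608
(0.608)^1.605 = exp(1.605 * ln(0.608)) = exp(1.605 * (-0.497580)) = exp(-0.798616) = 0.449951
SDI = 600 * 0.449951 = 269.971 ≈ 270

270


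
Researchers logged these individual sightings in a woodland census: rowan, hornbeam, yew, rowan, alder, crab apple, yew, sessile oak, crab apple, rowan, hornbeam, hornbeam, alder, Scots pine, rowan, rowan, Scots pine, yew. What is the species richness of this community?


Total individuals logged = 18
Distinct species (count of individuals): rowan (5), hornbeam (3), yew (3), alder (2), crab apple (2), sessile oak (1), Scots pine (2)
Species richness = number of distinct species = 7

7


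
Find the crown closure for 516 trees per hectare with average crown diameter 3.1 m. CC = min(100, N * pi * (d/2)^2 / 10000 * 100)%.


(d/2)^2 = (3.1/2)^2 = 1.55^2 = 2.4025
Crown area = 3.141593 * 2.4025 = 7.54768 m^2
N * area / 10000 * 100 = 516 * 7.54768 / 10000 * 100 = 38.9460
CC = min(100, 38.9460) = 38.9460 ≈ 38.9%

38.9%


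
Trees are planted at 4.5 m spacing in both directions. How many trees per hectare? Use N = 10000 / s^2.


N = 10000 / 4.5^2 = 10000 / 20.25 = 493.827 ≈ 494 trees/ha

494 trees/ha


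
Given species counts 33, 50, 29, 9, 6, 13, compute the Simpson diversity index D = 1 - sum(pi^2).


Total N = 33 + 50 + 29 + 9 + 6 + 13 = 140
Per-species terms:
  p = 33/140 = 0.235714; p^2 = 0.235714^2 = 0.055561
  p = 50/140 = 0.357143; p^2 = 0.357143^2 = 0.127551
  p = 29/140 = 0.207143; p^2 = 0.207143^2 = 0.042908
  p = 9/140 = 0.064286; p^2 = 0.064286^2 = 0.004133
  p = 6/140 = 0.042857; p^2 = 0.042857^2 = 0.001837
  p = 13/140 = 0.092857; p^2 = 0.092857^2 = 0.008622
sum(p^2) = 0.055561 + 0.127551 + 0.042908 + 0.004133 + 0.001837 + 0.008622 = 0.240612
D = 1 - 0.240612 = 0.759388 ≈ 0.7594

0.7594


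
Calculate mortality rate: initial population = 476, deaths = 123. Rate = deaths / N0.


Mortality rate = 123 / 476 = 0.258403 ≈ 0.2584

0.2584
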